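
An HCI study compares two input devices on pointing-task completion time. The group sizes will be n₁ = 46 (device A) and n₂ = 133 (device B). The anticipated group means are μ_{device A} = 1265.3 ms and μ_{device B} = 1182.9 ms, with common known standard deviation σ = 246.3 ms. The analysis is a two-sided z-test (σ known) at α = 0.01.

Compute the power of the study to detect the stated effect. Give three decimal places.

Standardized effect: d = |μ_{device A} − μ_{device B}| / σ = |1265.3 − 1182.9| / 246.3 = 0.3346
Noncentrality parameter: δ = d / √(1/n₁ + 1/n₂) = 0.3346 / √(1/46 + 1/133) = 1.9559
Two-sided α = 0.01 → critical value z_{0.005} = 2.576.
Power = Φ(δ − 2.576) + Φ(−δ − 2.576) = Φ(-0.620) + Φ(-4.532) = 0.2676 + 0.0000 = 0.2676.

Power ≈ 0.268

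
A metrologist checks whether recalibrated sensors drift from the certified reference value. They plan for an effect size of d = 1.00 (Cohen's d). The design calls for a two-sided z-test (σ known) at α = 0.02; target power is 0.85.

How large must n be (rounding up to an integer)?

n = 12

Set Φ(δ − 2.326) = 0.85; then δ − 2.326 = Φ⁻¹(0.85) = 1.036, giving δ = 3.363.
(The Φ(−δ − z_{α/2}) term is vanishingly small for δ > 0 and is dropped in the standard sample-size formula.)
δ = d·√n ⇒ n = (δ/d)² = (3.363 / 1.00)² = 11.31.
Rounding up, n = 12.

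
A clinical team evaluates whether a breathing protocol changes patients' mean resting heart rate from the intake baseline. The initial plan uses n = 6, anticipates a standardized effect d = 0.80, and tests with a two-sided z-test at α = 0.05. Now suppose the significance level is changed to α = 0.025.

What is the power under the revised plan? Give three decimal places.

δ = d·√n = 0.80 × √6 = 1.9596 (unchanged). New critical value: z_{0.0125} = 2.241.
Revised power = Φ(δ − 2.241) + Φ(−δ − 2.241) = Φ(-0.282) + Φ(-4.201) = 0.3890 + 0.0000 = 0.3891.

Power ≈ 0.389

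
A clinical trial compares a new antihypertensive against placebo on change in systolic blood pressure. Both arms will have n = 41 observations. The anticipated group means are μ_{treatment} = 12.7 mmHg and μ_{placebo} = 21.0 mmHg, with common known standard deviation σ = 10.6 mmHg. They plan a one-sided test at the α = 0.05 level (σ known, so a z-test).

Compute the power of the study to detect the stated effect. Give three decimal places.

Power ≈ 0.971

Standardized effect: d = |μ_{treatment} − μ_{placebo}| / σ = |12.7 − 21.0| / 10.6 = 0.7830
Noncentrality parameter: δ = d·√(n/2) = 0.7830 × √(41/2) = 3.5453
Critical value for a one-sided test at α = 0.05: z_α = 1.645.
Power = Φ(δ − 1.645) = Φ(1.900) = 0.9713.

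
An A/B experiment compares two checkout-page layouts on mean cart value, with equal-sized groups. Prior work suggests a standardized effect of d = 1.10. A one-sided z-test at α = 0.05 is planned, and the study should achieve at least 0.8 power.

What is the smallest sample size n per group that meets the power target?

Set Φ(δ − 1.645) = 0.8; then δ − 1.645 = Φ⁻¹(0.8) = 0.842, giving δ = 2.486.
δ = d·√(n/2) ⇒ n = 2(δ/d)² = 2 × (2.486 / 1.10)² = 10.22.
Round up to the next whole unit.

n = 11 per group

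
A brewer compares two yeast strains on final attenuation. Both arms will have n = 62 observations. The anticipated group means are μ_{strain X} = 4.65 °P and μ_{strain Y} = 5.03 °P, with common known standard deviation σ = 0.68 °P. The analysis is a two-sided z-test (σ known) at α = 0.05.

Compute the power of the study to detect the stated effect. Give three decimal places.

Standardized effect: d = |μ_{strain X} − μ_{strain Y}| / σ = |4.65 − 5.03| / 0.68 = 0.5588
Noncentrality parameter: δ = d·√(n/2) = 0.5588 × √(62/2) = 3.1114
Two-sided α = 0.05 → critical value z_{0.025} = 1.960.
Power = Φ(δ − 1.960) + Φ(−δ − 1.960) = Φ(1.151) + Φ(-5.071) = 0.8752 + 0.0000 = 0.8752.

Power ≈ 0.875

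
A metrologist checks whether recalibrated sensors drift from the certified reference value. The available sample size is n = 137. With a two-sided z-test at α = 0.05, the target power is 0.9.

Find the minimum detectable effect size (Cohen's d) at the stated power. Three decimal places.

d ≈ 0.277

Required noncentrality: δ = z_{0.025} + z_{0.10} = 1.960 + 1.282 = 3.242.
(Lower-tail contribution to power is negligible for δ > 0.)
δ = d·√n ⇒ d = δ/√n = 3.242/√137 = 0.2769.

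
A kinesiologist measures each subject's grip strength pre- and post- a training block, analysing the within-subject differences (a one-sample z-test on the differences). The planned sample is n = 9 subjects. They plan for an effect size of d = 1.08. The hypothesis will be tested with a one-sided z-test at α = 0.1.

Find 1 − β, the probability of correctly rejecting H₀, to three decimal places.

Power ≈ 0.975

Noncentrality parameter: δ = d·√n = 1.08 × √9 = 3.2400
Critical value for a one-sided test at α = 0.1: z_α = 1.282.
Power = Φ(δ − 1.282) = Φ(1.958) = 0.9749.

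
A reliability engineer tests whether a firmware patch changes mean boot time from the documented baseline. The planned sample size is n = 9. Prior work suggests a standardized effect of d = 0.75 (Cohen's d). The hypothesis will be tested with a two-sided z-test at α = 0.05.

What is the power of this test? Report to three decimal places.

Noncentrality parameter: δ = d·√n = 0.75 × √9 = 2.2500
Two-sided α = 0.05 → critical value z_{0.025} = 1.960.
Power = Φ(δ − 1.960) + Φ(−δ − 1.960) = Φ(0.290) + Φ(-4.210) = 0.6141 + 0.0000 = 0.6141.

Power ≈ 0.614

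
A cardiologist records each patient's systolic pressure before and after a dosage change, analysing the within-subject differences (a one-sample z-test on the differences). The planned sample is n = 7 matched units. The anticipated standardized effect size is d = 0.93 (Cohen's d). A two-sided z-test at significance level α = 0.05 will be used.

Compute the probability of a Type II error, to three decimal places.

β ≈ 0.308

Noncentrality parameter: δ = d·√n = 0.93 × √7 = 2.4605
Two-sided α = 0.05 → critical value z_{0.025} = 1.960.
Power = Φ(δ − 1.960) + Φ(−δ − 1.960) = Φ(0.501) + Φ(-4.421) = 0.6917 + 0.0000 = 0.6917.
Type II error: β = 1 − power = 1 − 0.6917 = 0.3083.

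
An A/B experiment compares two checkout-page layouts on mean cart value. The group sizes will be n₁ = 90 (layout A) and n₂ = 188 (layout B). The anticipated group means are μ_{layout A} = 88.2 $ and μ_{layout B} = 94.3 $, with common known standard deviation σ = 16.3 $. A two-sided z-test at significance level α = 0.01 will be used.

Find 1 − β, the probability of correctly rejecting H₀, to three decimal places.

Standardized effect: d = |μ_{layout A} − μ_{layout B}| / σ = |88.2 − 94.3| / 16.3 = 0.3742
Noncentrality parameter: δ = d / √(1/n₁ + 1/n₂) = 0.3742 / √(1/90 + 1/188) = 2.9196
Two-sided α = 0.01 → critical value z_{0.005} = 2.576.
Power = Φ(δ − 2.576) + Φ(−δ − 2.576) = Φ(0.344) + Φ(-5.495) = 0.6345 + 0.0000 = 0.6345.

Power ≈ 0.634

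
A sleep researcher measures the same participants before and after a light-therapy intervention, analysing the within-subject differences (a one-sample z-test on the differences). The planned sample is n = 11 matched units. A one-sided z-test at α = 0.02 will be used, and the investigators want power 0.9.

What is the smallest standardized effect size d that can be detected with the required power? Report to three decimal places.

d ≈ 1.006

Need Φ(δ − 2.054) = 0.9, so δ = 2.054 + 1.282 = 3.335.
δ = d·√n ⇒ d = δ/√n = 3.335/√11 = 1.0056.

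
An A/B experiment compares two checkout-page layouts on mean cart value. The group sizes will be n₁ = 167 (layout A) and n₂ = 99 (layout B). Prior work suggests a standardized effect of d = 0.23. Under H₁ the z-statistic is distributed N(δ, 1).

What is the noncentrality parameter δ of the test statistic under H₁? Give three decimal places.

δ = d / √(1/n₁ + 1/n₂) = 0.23 / √(1/167 + 1/99) = 1.8133

δ ≈ 1.813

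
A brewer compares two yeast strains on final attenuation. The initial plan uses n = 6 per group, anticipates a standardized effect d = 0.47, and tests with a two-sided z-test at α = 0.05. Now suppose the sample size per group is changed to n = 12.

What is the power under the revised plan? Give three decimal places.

Power ≈ 0.210

With n = 12 per group: δ = d·√(n/2) = 0.47 × √(12/2) = 1.1513. Critical value z_{0.025} = 1.960.
Revised power = Φ(δ − 1.960) + Φ(−δ − 1.960) = Φ(-0.809) + Φ(-3.111) = 0.2093 + 0.0009 = 0.2103.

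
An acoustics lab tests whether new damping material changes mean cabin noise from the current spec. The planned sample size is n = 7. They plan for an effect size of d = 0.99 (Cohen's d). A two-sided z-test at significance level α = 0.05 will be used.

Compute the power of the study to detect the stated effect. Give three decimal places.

Power ≈ 0.745

Noncentrality parameter: δ = d·√n = 0.99 × √7 = 2.6193
Critical value for a two-sided test at α = 0.05: z_{α/2} = 1.960.
Power = Φ(δ − 1.960) + Φ(−δ − 1.960) = Φ(0.659) + Φ(-4.579) = 0.7452 + 0.0000 = 0.7452.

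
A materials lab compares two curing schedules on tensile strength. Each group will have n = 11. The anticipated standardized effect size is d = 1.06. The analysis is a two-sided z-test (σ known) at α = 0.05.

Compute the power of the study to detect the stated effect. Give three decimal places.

Noncentrality parameter: δ = d·√(n/2) = 1.06 × √(11/2) = 2.4859
Two-sided α = 0.05 → critical value z_{0.025} = 1.960.
Power = Φ(δ − 1.960) + Φ(−δ − 1.960) = Φ(0.526) + Φ(-4.446) = 0.7005 + 0.0000 = 0.7005.

Power ≈ 0.701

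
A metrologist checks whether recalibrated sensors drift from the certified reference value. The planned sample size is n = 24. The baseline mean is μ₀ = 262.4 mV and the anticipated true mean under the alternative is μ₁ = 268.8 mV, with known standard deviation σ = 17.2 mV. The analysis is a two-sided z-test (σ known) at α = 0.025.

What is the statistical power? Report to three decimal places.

Power ≈ 0.338

Standardized effect: d = |μ₁ − μ₀| / σ = |268.8 − 262.4| / 17.2 = 0.3721
Noncentrality parameter: δ = d·√n = 0.3721 × √24 = 1.8229
Two-sided α = 0.025 → critical value z_{0.0125} = 2.241.
Power = Φ(δ − 2.241) + Φ(−δ − 2.241) = Φ(-0.419) + Φ(-4.064) = 0.3378 + 0.0000 = 0.3378.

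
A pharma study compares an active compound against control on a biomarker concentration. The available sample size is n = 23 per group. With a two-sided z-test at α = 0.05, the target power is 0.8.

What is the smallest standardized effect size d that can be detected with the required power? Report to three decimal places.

Need Φ(δ − 1.960) = 0.8, so δ = 1.960 + 0.842 = 2.802.
(The second rejection-region term Φ(−δ − z_{α/2}) is negligible and dropped.)
δ = d·√(n/2) ⇒ d = δ/√(n/2) = 2.802/√(23/2) = 0.8261.

d ≈ 0.826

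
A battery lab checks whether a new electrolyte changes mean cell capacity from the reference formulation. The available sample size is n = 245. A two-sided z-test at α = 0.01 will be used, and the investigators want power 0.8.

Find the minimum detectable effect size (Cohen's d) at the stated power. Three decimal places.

d ≈ 0.218

Required noncentrality: δ = z_{0.005} + z_{0.20} = 2.576 + 0.842 = 3.417.
(The second rejection-region term Φ(−δ − z_{α/2}) is negligible and dropped.)
δ = d·√n ⇒ d = δ/√n = 3.417/√245 = 0.2183.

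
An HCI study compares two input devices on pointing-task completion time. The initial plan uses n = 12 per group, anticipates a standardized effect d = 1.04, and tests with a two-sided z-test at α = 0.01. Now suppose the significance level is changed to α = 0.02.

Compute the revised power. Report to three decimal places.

δ = d·√(n/2) = 1.04 × √(12/2) = 2.5475 (unchanged). New critical value: z_{0.01} = 2.326.
Revised power = Φ(δ − 2.326) + Φ(−δ − 2.326) = Φ(0.221) + Φ(-4.874) = 0.5875 + 0.0000 = 0.5875.

Power ≈ 0.588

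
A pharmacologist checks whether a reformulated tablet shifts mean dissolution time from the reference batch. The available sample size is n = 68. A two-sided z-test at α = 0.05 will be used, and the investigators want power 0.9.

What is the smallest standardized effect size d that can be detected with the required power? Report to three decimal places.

d ≈ 0.393

Required noncentrality: δ = z_{0.025} + z_{0.10} = 1.960 + 1.282 = 3.242.
(The second rejection-region term Φ(−δ − z_{α/2}) is negligible and dropped.)
δ = d·√n ⇒ d = δ/√n = 3.242/√68 = 0.3931.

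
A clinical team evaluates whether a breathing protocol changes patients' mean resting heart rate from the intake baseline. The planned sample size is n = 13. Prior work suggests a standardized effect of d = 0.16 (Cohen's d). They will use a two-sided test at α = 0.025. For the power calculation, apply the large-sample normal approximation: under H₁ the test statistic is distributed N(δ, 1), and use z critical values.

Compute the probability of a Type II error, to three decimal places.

Noncentrality parameter: δ = d·√n = 0.16 × √13 = 0.5769
Two-sided α = 0.025 → critical value z_{0.0125} = 2.241.
Power = Φ(δ − 2.241) + Φ(−δ − 2.241) = Φ(-1.665) + Φ(-2.818) = 0.0480 + 0.0024 = 0.0504.
Type II error: β = 1 − power = 1 − 0.0504 = 0.9496.

β ≈ 0.950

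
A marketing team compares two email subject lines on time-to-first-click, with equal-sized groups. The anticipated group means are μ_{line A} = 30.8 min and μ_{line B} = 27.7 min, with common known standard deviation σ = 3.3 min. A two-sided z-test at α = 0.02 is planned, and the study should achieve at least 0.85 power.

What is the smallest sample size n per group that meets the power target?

Standardized effect: d = |μ_{line A} − μ_{line B}| / σ = |30.8 − 27.7| / 3.3 = 0.9394
Set Φ(δ − 2.326) = 0.85; then δ − 2.326 = Φ⁻¹(0.85) = 1.036, giving δ = 3.363.
(The Φ(−δ − z_{α/2}) term is vanishingly small for δ > 0 and is dropped in the standard sample-size formula.)
δ = d·√(n/2) ⇒ n = 2(δ/d)² = 2 × (3.363 / 0.9394)² = 25.63.
Round up to the next whole unit.

n = 26 per group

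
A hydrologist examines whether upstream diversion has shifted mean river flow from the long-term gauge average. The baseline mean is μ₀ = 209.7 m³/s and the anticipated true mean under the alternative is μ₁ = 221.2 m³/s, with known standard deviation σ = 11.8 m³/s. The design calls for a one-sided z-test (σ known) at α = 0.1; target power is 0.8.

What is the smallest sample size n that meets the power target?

Standardized effect: d = |μ₁ − μ₀| / σ = |221.2 − 209.7| / 11.8 = 0.9746
Set Φ(δ − 1.282) = 0.8; then δ − 1.282 = Φ⁻¹(0.8) = 0.842, giving δ = 2.123.
δ = d·√n ⇒ n = (δ/d)² = (2.123 / 0.9746)² = 4.75.
Rounding up, n = 5.

n = 5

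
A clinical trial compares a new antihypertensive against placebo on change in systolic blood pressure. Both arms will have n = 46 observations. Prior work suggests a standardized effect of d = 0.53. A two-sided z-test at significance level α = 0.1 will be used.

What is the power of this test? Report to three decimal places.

Power ≈ 0.815

Noncentrality parameter: δ = d·√(n/2) = 0.53 × √(46/2) = 2.5418
Two-sided α = 0.1 → critical value z_{0.05} = 1.645.
Power = Φ(δ − 1.645) + Φ(−δ − 1.645) = Φ(0.897) + Φ(-4.187) = 0.8151 + 0.0000 = 0.8151.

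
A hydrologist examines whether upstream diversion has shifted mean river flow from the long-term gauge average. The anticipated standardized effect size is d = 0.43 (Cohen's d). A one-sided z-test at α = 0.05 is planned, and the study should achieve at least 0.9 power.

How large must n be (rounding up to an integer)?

n = 47

For power 0.9 need Φ(δ − z_{0.05}) = 0.9, so δ = z_{0.05} + z_{0.10} = 1.645 + 1.282 = 2.926.
δ = d·√n ⇒ n = (δ/d)² = (2.926 / 0.43)² = 46.32.
Round up to the next whole unit.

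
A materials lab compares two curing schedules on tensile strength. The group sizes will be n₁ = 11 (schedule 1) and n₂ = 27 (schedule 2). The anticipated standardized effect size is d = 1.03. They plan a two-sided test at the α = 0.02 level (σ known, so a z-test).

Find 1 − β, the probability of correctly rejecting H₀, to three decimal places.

Power ≈ 0.710

Noncentrality parameter: δ = d / √(1/n₁ + 1/n₂) = 1.03 / √(1/11 + 1/27) = 2.8795
Critical value for a two-sided test at α = 0.02: z_{α/2} = 2.326.
Power = Φ(δ − 2.326) + Φ(−δ − 2.326) = Φ(0.553) + Φ(-5.206) = 0.7099 + 0.0000 = 0.7099.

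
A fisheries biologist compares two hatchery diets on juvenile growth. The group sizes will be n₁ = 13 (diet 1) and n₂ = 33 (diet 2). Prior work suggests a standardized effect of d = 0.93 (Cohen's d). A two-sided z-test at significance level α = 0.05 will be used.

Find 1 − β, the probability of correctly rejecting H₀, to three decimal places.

Noncentrality parameter: δ = d / √(1/n₁ + 1/n₂) = 0.93 / √(1/13 + 1/33) = 2.8401
Critical value for a two-sided test at α = 0.05: z_{α/2} = 1.960.
Power = Φ(δ − 1.960) + Φ(−δ − 1.960) = Φ(0.880) + Φ(-4.800) = 0.8106 + 0.0000 = 0.8106.

Power ≈ 0.811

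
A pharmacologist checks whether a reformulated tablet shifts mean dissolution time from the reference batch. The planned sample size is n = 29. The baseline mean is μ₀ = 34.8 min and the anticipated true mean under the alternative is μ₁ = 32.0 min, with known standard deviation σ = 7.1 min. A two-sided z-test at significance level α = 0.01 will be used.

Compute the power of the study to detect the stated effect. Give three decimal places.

Standardized effect: d = |μ₁ − μ₀| / σ = |32.0 − 34.8| / 7.1 = 0.3944
Noncentrality parameter: δ = d·√n = 0.3944 × √29 = 2.1237
Critical value for a two-sided test at α = 0.01: z_{α/2} = 2.576.
Power = Φ(δ − 2.576) + Φ(−δ − 2.576) = Φ(-0.452) + Φ(-4.700) = 0.3256 + 0.0000 = 0.3256.

Power ≈ 0.326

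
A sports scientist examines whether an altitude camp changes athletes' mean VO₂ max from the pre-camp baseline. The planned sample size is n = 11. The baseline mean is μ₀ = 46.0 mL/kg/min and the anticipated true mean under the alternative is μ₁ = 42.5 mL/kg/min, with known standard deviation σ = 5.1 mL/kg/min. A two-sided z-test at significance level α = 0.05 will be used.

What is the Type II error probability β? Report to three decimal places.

β ≈ 0.376

Standardized effect: d = |μ₁ − μ₀| / σ = |42.5 − 46.0| / 5.1 = 0.6863
Noncentrality parameter: δ = d·√n = 0.6863 × √11 = 2.2761
Two-sided α = 0.05 → critical value z_{0.025} = 1.960.
Power = Φ(δ − 1.960) + Φ(−δ − 1.960) = Φ(0.316) + Φ(-4.236) = 0.6241 + 0.0000 = 0.6241.
Type II error: β = 1 − power = 1 − 0.6241 = 0.3759.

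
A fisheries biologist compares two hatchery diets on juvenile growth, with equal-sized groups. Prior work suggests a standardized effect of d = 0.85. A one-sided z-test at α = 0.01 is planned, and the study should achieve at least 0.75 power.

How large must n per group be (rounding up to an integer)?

n = 25 per group

For power 0.75 need Φ(δ − z_{0.01}) = 0.75, so δ = z_{0.01} + z_{0.25} = 2.326 + 0.674 = 3.001.
δ = d·√(n/2) ⇒ n = 2(δ/d)² = 2 × (3.001 / 0.85)² = 24.93.
Rounding up, n = 25 per group.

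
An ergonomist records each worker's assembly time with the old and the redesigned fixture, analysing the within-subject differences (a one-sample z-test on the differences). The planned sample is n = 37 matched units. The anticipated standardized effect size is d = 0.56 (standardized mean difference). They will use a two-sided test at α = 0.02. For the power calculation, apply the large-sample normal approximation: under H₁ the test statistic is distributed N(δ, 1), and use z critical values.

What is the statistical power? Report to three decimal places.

Power ≈ 0.860

Noncentrality parameter: δ = d·√n = 0.56 × √37 = 3.4063
Two-sided α = 0.02 → critical value z_{0.01} = 2.326.
Power = Φ(δ − 2.326) + Φ(−δ − 2.326) = Φ(1.080) + Φ(-5.733) = 0.8599 + 0.0000 = 0.8599.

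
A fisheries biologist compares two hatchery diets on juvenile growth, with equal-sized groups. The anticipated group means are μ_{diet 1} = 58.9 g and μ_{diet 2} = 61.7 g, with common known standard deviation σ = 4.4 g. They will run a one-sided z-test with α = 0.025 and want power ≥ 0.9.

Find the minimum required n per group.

n = 52 per group

Standardized effect: d = |μ_{diet 1} − μ_{diet 2}| / σ = |58.9 − 61.7| / 4.4 = 0.6364
For power 0.9 need Φ(δ − z_{0.025}) = 0.9, so δ = z_{0.025} + z_{0.10} = 1.960 + 1.282 = 3.242.
δ = d·√(n/2) ⇒ n = 2(δ/d)² = 2 × (3.242 / 0.6364)² = 51.89.
Round up to the next whole unit.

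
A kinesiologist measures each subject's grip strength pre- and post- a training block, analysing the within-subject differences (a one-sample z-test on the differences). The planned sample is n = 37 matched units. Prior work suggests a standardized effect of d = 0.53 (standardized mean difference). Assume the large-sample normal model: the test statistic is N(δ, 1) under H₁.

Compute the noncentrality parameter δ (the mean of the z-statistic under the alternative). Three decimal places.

The noncentrality parameter scales effect size by the design's sample-size factor: δ = d·√n = 0.53 × √37 = 3.2239

δ ≈ 3.224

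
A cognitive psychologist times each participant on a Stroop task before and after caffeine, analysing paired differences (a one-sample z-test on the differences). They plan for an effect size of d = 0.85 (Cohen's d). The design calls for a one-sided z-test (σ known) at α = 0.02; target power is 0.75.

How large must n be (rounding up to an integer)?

For power 0.75 need Φ(δ − z_{0.02}) = 0.75, so δ = z_{0.02} + z_{0.25} = 2.054 + 0.674 = 2.728.
δ = d·√n ⇒ n = (δ/d)² = (2.728 / 0.85)² = 10.30.
Rounding up, n = 11.

n = 11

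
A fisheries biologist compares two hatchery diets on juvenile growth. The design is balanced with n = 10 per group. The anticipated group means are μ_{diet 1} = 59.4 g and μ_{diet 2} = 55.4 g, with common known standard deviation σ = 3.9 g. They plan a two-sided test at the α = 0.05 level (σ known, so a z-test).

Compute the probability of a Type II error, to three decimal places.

β ≈ 0.369

Standardized effect: d = |μ_{diet 1} − μ_{diet 2}| / σ = |59.4 − 55.4| / 3.9 = 1.0256
Noncentrality parameter: δ = d·√(n/2) = 1.0256 × √(10/2) = 2.2934
Two-sided α = 0.05 → critical value z_{0.025} = 1.960.
Power = Φ(δ − 1.960) + Φ(−δ − 1.960) = Φ(0.333) + Φ(-4.253) = 0.6306 + 0.0000 = 0.6306.
Type II error: β = 1 − power = 1 − 0.6306 = 0.3694.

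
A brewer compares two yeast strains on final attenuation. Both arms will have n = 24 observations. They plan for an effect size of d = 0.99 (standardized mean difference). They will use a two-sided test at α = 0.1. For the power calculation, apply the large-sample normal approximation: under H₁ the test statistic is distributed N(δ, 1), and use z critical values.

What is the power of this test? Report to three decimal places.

Noncentrality parameter: δ = d·√(n/2) = 0.99 × √(24/2) = 3.4295
Two-sided α = 0.1 → critical value z_{0.05} = 1.645.
Power = Φ(δ − 1.645) + Φ(−δ − 1.645) = Φ(1.785) + Φ(-5.074) = 0.9628 + 0.0000 = 0.9628.

Power ≈ 0.963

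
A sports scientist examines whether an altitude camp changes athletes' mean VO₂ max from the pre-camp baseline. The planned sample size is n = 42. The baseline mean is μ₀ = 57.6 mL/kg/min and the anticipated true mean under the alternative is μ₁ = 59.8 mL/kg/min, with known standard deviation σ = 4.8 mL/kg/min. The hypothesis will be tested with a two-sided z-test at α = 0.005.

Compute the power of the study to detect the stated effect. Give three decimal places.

Power ≈ 0.565

Standardized effect: d = |μ₁ − μ₀| / σ = |59.8 − 57.6| / 4.8 = 0.4583
Noncentrality parameter: δ = d·√n = 0.4583 × √42 = 2.9703
Critical value for a two-sided test at α = 0.005: z_{α/2} = 2.807.
Power = Φ(δ − 2.807) + Φ(−δ − 2.807) = Φ(0.163) + Φ(-5.777) = 0.5649 + 0.0000 = 0.5649.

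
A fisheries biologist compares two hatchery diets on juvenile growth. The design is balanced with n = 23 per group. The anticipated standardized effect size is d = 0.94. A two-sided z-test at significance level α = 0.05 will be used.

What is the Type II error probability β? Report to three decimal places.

β ≈ 0.110

Noncentrality parameter: δ = d·√(n/2) = 0.94 × √(23/2) = 3.1877
Two-sided α = 0.05 → critical value z_{0.025} = 1.960.
Power = Φ(δ − 1.960) + Φ(−δ − 1.960) = Φ(1.228) + Φ(-5.148) = 0.8902 + 0.0000 = 0.8902.
Type II error: β = 1 − power = 1 − 0.8902 = 0.1098.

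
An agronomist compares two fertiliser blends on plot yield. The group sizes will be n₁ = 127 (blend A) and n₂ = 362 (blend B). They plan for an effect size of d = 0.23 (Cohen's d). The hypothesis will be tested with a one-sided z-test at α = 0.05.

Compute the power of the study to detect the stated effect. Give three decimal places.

Noncentrality parameter: δ = d / √(1/n₁ + 1/n₂) = 0.23 / √(1/127 + 1/362) = 2.2301
Critical value for a one-sided test at α = 0.05: z_α = 1.645.
Power = P(Z > 1.645 − δ) = Φ(0.585) = 0.7208.

Power ≈ 0.721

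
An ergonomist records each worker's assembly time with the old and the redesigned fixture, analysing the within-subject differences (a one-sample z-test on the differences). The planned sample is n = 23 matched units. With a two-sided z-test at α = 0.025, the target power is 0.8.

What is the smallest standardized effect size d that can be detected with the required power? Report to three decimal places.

d ≈ 0.643

Required noncentrality: δ = z_{0.0125} + z_{0.20} = 2.241 + 0.842 = 3.083.
(The second rejection-region term Φ(−δ − z_{α/2}) is negligible and dropped.)
δ = d·√n ⇒ d = δ/√n = 3.083/√23 = 0.6429.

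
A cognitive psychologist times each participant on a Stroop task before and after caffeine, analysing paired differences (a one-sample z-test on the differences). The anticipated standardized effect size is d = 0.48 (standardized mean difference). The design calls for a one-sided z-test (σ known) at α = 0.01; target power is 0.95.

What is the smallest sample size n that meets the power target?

n = 69

Set Φ(δ − 2.326) = 0.95; then δ − 2.326 = Φ⁻¹(0.95) = 1.645, giving δ = 3.971.
δ = d·√n ⇒ n = (δ/d)² = (3.971 / 0.48)² = 68.45.
Rounding up, n = 69.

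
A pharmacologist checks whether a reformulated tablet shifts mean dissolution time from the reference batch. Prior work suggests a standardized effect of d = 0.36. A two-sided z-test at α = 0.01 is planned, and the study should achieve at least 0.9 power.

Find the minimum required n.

n = 115

For power 0.9 need Φ(δ − z_{0.005}) = 0.9, so δ = z_{0.005} + z_{0.10} = 2.576 + 1.282 = 3.857.
(The Φ(−δ − z_{α/2}) term is vanishingly small for δ > 0 and is dropped in the standard sample-size formula.)
δ = d·√n ⇒ n = (δ/d)² = (3.857 / 0.36)² = 114.81.
Rounding up, n = 115.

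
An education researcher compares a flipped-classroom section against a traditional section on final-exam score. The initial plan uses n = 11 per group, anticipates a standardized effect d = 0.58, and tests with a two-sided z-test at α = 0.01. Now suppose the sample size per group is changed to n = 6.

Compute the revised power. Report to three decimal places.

With n = 6 per group: δ = d·√(n/2) = 0.58 × √(6/2) = 1.0046. Critical value z_{0.005} = 2.576.
Revised power = Φ(δ − 2.576) + Φ(−δ − 2.576) = Φ(-1.571) + Φ(-3.580) = 0.0581 + 0.0002 = 0.0582.

Power ≈ 0.058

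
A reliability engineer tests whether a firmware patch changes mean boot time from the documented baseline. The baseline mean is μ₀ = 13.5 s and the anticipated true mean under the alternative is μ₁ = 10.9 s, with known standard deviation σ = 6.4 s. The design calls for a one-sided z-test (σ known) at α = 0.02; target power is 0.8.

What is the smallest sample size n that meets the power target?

Standardized effect: d = |μ₁ − μ₀| / σ = |10.9 − 13.5| / 6.4 = 0.4062
For power 0.8 need Φ(δ − z_{0.02}) = 0.8, so δ = z_{0.02} + z_{0.20} = 2.054 + 0.842 = 2.895.
δ = d·√n ⇒ n = (δ/d)² = (2.895 / 0.4062)² = 50.80.
Round up to the next whole unit.

n = 51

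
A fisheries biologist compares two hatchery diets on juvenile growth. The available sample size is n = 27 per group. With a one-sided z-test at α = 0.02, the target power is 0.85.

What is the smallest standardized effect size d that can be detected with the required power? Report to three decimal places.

d ≈ 0.841

Required noncentrality: δ = z_{0.02} + z_{0.15} = 2.054 + 1.036 = 3.090.
δ = d·√(n/2) ⇒ d = δ/√(n/2) = 3.090/√(27/2) = 0.8410.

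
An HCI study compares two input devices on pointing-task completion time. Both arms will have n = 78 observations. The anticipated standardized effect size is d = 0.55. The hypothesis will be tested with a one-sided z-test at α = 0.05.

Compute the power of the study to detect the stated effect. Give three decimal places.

Noncentrality parameter: λ = d·√(n/2) = 0.55 × √(78/2) = 3.4347
Critical value for a one-sided test at α = 0.05: z_α = 1.645.
Power = P(Z > 1.645 − λ) = Φ(1.790) = 0.9633.

Power ≈ 0.963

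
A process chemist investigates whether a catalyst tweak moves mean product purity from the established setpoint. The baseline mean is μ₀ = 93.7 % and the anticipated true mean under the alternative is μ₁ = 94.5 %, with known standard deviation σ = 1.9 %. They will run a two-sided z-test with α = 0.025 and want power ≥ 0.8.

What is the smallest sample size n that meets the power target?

n = 54

Standardized effect: d = |μ₁ − μ₀| / σ = |94.5 − 93.7| / 1.9 = 0.4211
For power 0.8 need Φ(δ − z_{0.0125}) = 0.8, so δ = z_{0.0125} + z_{0.20} = 2.241 + 0.842 = 3.083.
(The Φ(−δ − z_{α/2}) term is vanishingly small for δ > 0 and is dropped in the standard sample-size formula.)
δ = d·√n ⇒ n = (δ/d)² = (3.083 / 0.4211)² = 53.61.
Round up to the next whole unit.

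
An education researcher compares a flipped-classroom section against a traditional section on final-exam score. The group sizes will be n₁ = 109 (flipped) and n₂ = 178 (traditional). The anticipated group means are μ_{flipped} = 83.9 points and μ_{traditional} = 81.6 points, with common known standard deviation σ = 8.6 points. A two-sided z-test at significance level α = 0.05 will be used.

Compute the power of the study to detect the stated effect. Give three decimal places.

Standardized effect: d = |μ_{flipped} − μ_{traditional}| / σ = |83.9 − 81.6| / 8.6 = 0.2674
Noncentrality parameter: δ = d / √(1/n₁ + 1/n₂) = 0.2674 / √(1/109 + 1/178) = 2.1989
Critical value for a two-sided test at α = 0.05: z_{α/2} = 1.960.
Power = Φ(δ − 1.960) + Φ(−δ − 1.960) = Φ(0.239) + Φ(-4.159) = 0.5944 + 0.0000 = 0.5945.

Power ≈ 0.594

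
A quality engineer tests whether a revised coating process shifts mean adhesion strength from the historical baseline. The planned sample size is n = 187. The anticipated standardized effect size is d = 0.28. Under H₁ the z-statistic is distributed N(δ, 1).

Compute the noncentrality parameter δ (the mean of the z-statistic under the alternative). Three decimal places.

δ ≈ 3.829

δ = d·√n = 0.28 × √187 = 3.8289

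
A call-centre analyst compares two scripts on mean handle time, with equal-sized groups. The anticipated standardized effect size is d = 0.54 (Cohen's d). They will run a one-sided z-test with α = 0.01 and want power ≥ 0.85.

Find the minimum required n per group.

For power 0.85 need Φ(δ − z_{0.01}) = 0.85, so δ = z_{0.01} + z_{0.15} = 2.326 + 1.036 = 3.363.
δ = d·√(n/2) ⇒ n = 2(δ/d)² = 2 × (3.363 / 0.54)² = 77.56.
Round up to the next whole unit.

n = 78 per group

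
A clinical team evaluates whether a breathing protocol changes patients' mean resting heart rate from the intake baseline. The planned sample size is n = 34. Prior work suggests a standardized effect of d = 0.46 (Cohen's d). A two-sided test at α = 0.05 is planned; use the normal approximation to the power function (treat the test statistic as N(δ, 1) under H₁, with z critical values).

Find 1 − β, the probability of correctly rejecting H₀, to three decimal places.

Noncentrality parameter: δ = d·√n = 0.46 × √34 = 2.6822
Critical value for a two-sided test at α = 0.05: z_{α/2} = 1.960.
Power = Φ(δ − 1.960) + Φ(−δ − 1.960) = Φ(0.722) + Φ(-4.642) = 0.7649 + 0.0000 = 0.7649.

Power ≈ 0.765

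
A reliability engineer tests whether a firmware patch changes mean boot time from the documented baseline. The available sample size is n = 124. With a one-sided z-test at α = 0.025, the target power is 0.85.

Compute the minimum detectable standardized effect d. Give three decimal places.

Required noncentrality: δ = z_{0.025} + z_{0.15} = 1.960 + 1.036 = 2.996.
δ = d·√n ⇒ d = δ/√n = 2.996/√124 = 0.2691.

d ≈ 0.269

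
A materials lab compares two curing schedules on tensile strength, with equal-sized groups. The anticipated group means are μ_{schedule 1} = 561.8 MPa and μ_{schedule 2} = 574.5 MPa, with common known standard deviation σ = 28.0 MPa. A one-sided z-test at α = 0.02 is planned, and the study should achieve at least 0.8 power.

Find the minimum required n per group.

n = 82 per group

Standardized effect: d = |μ_{schedule 1} − μ_{schedule 2}| / σ = |561.8 − 574.5| / 28.0 = 0.4536
For power 0.8 need Φ(δ − z_{0.02}) = 0.8, so δ = z_{0.02} + z_{0.20} = 2.054 + 0.842 = 2.895.
δ = d·√(n/2) ⇒ n = 2(δ/d)² = 2 × (2.895 / 0.4536)² = 81.50.
Rounding up, n = 82 per group.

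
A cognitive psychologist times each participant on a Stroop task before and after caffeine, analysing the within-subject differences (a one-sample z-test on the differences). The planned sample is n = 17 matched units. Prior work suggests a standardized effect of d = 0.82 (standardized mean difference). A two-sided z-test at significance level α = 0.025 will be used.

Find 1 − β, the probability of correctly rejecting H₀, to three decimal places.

Power ≈ 0.873

Noncentrality parameter: δ = d·√n = 0.82 × √17 = 3.3809
Critical value for a two-sided test at α = 0.025: z_{α/2} = 2.241.
Power = Φ(δ − 2.241) + Φ(−δ − 2.241) = Φ(1.140) + Φ(-5.622) = 0.8728 + 0.0000 = 0.8728.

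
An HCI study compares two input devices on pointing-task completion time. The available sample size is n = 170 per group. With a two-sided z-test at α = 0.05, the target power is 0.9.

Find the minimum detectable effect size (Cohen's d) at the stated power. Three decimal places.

Need Φ(δ − 1.960) = 0.9, so δ = 1.960 + 1.282 = 3.242.
(The second rejection-region term Φ(−δ − z_{α/2}) is negligible and dropped.)
δ = d·√(n/2) ⇒ d = δ/√(n/2) = 3.242/√(170/2) = 0.3516.

d ≈ 0.352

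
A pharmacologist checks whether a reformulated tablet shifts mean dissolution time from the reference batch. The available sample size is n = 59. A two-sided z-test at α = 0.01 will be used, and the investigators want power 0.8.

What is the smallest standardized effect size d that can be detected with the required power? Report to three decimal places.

Need Φ(δ − 2.576) = 0.8, so δ = 2.576 + 0.842 = 3.417.
(Lower-tail contribution to power is negligible for δ > 0.)
δ = d·√n ⇒ d = δ/√n = 3.417/√59 = 0.4449.

d ≈ 0.445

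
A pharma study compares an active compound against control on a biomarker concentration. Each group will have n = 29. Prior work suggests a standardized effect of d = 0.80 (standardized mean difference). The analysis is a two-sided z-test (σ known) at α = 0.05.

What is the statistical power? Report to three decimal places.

Power ≈ 0.861

Noncentrality parameter: λ = d·√(n/2) = 0.80 × √(29/2) = 3.0463
Critical value for a two-sided test at α = 0.05: z_{α/2} = 1.960.
Power = Φ(λ − 1.960) + Φ(−λ − 1.960) = Φ(1.086) + Φ(-5.006) = 0.8613 + 0.0000 = 0.8613.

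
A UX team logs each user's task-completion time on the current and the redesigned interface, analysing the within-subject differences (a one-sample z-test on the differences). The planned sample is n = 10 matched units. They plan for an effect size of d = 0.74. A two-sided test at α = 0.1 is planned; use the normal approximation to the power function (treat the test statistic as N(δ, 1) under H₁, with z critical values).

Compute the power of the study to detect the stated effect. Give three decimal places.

Noncentrality parameter: δ = d·√n = 0.74 × √10 = 2.3401
Critical value for a two-sided test at α = 0.1: z_{α/2} = 1.645.
Power = Φ(δ − 1.645) + Φ(−δ − 1.645) = Φ(0.695) + Φ(-3.985) = 0.7565 + 0.0000 = 0.7566.

Power ≈ 0.757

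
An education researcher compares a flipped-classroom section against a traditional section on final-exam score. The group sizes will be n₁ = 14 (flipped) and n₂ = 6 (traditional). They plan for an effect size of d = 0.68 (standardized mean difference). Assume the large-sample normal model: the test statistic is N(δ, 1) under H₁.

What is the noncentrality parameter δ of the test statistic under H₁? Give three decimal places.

δ = d / √(1/n₁ + 1/n₂) = 0.68 / √(1/14 + 1/6) = 1.3936

δ ≈ 1.394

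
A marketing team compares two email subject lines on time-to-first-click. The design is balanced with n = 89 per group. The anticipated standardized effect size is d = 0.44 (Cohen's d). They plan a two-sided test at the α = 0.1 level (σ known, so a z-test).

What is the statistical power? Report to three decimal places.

Noncentrality parameter: δ = d·√(n/2) = 0.44 × √(89/2) = 2.9352
Critical value for a two-sided test at α = 0.1: z_{α/2} = 1.645.
Power = Φ(δ − 1.645) + Φ(−δ − 1.645) = Φ(1.290) + Φ(-4.580) = 0.9015 + 0.0000 = 0.9015.

Power ≈ 0.902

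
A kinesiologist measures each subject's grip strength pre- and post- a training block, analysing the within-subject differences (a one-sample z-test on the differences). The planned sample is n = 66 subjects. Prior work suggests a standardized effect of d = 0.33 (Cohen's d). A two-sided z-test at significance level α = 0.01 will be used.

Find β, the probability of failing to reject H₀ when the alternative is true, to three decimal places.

Noncentrality parameter: δ = d·√n = 0.33 × √66 = 2.6809
Critical value for a two-sided test at α = 0.01: z_{α/2} = 2.576.
Power = Φ(δ − 2.576) + Φ(−δ − 2.576) = Φ(0.105) + Φ(-5.257) = 0.5419 + 0.0000 = 0.5419.
Type II error: β = 1 − power = 1 − 0.5419 = 0.4581.

β ≈ 0.458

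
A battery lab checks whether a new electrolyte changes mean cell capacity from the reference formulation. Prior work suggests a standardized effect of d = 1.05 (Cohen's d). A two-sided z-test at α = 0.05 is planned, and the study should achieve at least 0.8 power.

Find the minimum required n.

n = 8

Set Φ(δ − 1.960) = 0.8; then δ − 1.960 = Φ⁻¹(0.8) = 0.842, giving δ = 2.802.
(Ignoring the negligible lower-tail rejection probability gives the usual closed-form inversion.)
δ = d·√n ⇒ n = (δ/d)² = (2.802 / 1.05)² = 7.12.
Rounding up, n = 8.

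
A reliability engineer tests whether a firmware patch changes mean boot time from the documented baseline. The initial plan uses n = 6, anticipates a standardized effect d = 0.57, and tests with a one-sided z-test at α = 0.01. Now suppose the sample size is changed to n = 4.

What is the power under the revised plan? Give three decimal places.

Power ≈ 0.118

With n = 4: δ = d·√n = 0.57 × √4 = 1.1400. Critical value z_{0.01} = 2.326.
Revised power = Φ(δ − 2.326) = Φ(-1.186) = 0.1177.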